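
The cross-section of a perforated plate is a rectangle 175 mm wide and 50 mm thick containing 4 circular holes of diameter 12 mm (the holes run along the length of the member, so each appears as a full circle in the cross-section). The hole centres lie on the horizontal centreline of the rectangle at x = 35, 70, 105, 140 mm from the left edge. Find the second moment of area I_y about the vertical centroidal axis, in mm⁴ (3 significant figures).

Treat the section as a set of non-overlapping primitives; coordinates are from the bounding-box lower-left.
Plate: 175 × 50, A = 8 750 mm², x = 87.5 mm, Ī = 22 330 729 mm⁴.
Hole 1 (subtracted): ⌀12, A = 113.1 mm², x = 35 mm, Ī = 1017.9 mm⁴.
Hole 2 (subtracted): ⌀12, A = 113.1 mm², x = 70 mm, Ī = 1017.9 mm⁴.
Hole 3 (subtracted): ⌀12, A = 113.1 mm², x = 105 mm, Ī = 1017.9 mm⁴.
Hole 4 (subtracted): ⌀12, A = 113.1 mm², x = 140 mm, Ī = 1017.9 mm⁴.
By symmetry the centroid is at mid-width, x̄ = 87.5 mm.
Transfer each piece to the vertical centroidal axis using Ī + A·d² with d = x − 87.5:
  plate: d = 0 mm → contributes +22 330 729 mm⁴
  hole 1: d = -52.5 mm → contributes −312 742 mm⁴
  hole 2: d = -17.5 mm → contributes −35 654 mm⁴
  hole 3: d = 17.5 mm → contributes −35 654 mm⁴
  hole 4: d = 52.5 mm → contributes −312 742 mm⁴
Total I = 21 633 936 mm⁴.

I_y ≈ 2.16 × 10⁷ mm⁴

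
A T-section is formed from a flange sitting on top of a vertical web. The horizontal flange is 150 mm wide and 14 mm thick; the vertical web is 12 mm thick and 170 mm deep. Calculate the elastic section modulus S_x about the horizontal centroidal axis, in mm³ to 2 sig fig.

S_x ≈ 1.0 × 10⁵ mm³

Split into non-overlapping primitives; take the origin at the lower-left of the bounding box.
Flange: 150 × 14, A = 2 100 mm², y = 177 mm, Ī = 34 300 mm⁴.
Web: 12 × 170, A = 2 040 mm², y = 85 mm, Ī = 4 913 000 mm⁴.
Centroid: ȳ = ΣA·y / ΣA = 131.7 mm.
Transfer each piece to the horizontal centroidal axis using Ī + A·d² with d = y − 131.7:
  flange: d = 45.33 mm → contributes +4 350 033 mm⁴
  web: d = -46.67 mm → contributes +9 355 667 mm⁴
Total I = 13 705 700 mm⁴.
Extreme fibre distance c = 131.7 mm; S = I/c = 104 094 mm³.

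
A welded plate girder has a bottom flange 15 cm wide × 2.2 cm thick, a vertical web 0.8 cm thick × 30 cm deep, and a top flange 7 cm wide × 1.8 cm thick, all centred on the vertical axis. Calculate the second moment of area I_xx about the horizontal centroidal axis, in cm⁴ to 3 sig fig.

I_xx ≈ 1.20 × 10⁴ cm⁴

Treat the section as a set of non-overlapping primitives; coordinates are from the bounding-box lower-left.
Bottom plate: 15 × 2.2, A = 33 cm², y = 1.1 cm, Ī = 13.31 cm⁴.
Web plate: 0.8 × 30, A = 24 cm², y = 17.2 cm, Ī = 1 800 cm⁴.
Top plate: 7 × 1.8, A = 12.6 cm², y = 33.1 cm, Ī = 3.402 cm⁴.
Centroid: ȳ = ΣA·y / ΣA = 12.445 cm.
Transfer each piece to the horizontal centroidal axis using Ī + A·d² with d = y − 12.445:
  bottom plate: d = -11.345 cm → contributes +4260.6 cm⁴
  web plate: d = 4.7552 cm → contributes +2342.7 cm⁴
  top plate: d = 20.655 cm → contributes +5 379 cm⁴
Total I = 11 982 cm⁴.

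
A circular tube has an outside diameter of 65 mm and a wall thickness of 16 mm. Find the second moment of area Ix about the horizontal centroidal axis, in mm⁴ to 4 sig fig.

Ix ≈ 8.180 × 10⁵ mm⁴

Split into non-overlapping primitives; take the origin at the lower-left of the bounding box.
Outer circle: ⌀65, A = 3318.31 mm², y = 32.5 mm, Ī = 876 241 mm⁴.
Bore (subtracted): ⌀33, A = 855.299 mm², y = 32.5 mm, Ī = 58213.8 mm⁴.
By symmetry the centroid is at mid-height, ȳ = 32.5 mm.
All pieces are centred on the horizontal centroidal axis, so I = ΣĪ (holes subtracted) = 818 027 mm⁴.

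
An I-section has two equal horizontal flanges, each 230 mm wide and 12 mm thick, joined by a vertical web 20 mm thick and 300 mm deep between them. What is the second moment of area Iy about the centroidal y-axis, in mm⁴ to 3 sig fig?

Treat the section as a set of non-overlapping primitives; coordinates are from the bounding-box lower-left.
Bottom flange: 230 × 12, A = 2 760 mm², x = 115 mm, Ī = 12 167 000 mm⁴.
Web: 20 × 300, A = 6 000 mm², x = 115 mm, Ī = 200 000 mm⁴.
Top flange: 230 × 12, A = 2 760 mm², x = 115 mm, Ī = 12 167 000 mm⁴.
By symmetry the centroid is at mid-width, x̄ = 115 mm.
All pieces are centred on the centroidal y-axis, so I = ΣĪ = 24 534 000 mm⁴.

Iy ≈ 2.45 × 10⁷ mm⁴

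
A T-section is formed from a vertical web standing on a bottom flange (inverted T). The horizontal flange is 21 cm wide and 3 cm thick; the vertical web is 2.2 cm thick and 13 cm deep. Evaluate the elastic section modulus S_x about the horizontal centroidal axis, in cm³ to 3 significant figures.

S_x ≈ 142 cm³

Treat the section as a set of non-overlapping primitives; coordinates are from the bounding-box lower-left.
Flange: 21 × 3, A = 63 cm², y = 1.5 cm, Ī = 47.25 cm⁴.
Web: 2.2 × 13, A = 28.6 cm², y = 9.5 cm, Ī = 402.78 cm⁴.
Centroid: ȳ = ΣA·y / ΣA = 3.9978 cm.
Transfer each piece to the horizontal centroidal axis using Ī + A·d² with d = y − 3.9978:
  flange: d = -2.4978 cm → contributes +440.31 cm⁴
  web: d = 5.5022 cm → contributes +1268.6 cm⁴
Total I = 1708.9 cm⁴.
Extreme fibre distance c = 12.002 cm; S = I/c = 142.39 cm³.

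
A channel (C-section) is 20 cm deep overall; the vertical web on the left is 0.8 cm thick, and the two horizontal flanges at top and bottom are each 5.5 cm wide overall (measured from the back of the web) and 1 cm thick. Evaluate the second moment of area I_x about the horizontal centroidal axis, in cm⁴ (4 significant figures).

Decompose the section into non-overlapping parts with the origin at the bottom-left of its bounding rectangle.
Web: 0.8 × 20, A = 16 cm², y = 10 cm, Ī = 533.333 cm⁴.
Top flange (beyond web): 4.7 × 1, A = 4.7 cm², y = 19.5 cm, Ī = 0.391667 cm⁴.
Bottom flange (beyond web): 4.7 × 1, A = 4.7 cm², y = 0.5 cm, Ī = 0.391667 cm⁴.
By symmetry the centroid is at mid-height, ȳ = 10 cm.
Transfer each piece to the horizontal centroidal axis using Ī + A·d² with d = y − 10:
  web: d = 0 cm → contributes +533.333 cm⁴
  top flange (beyond web): d = 9.5 cm → contributes +424.567 cm⁴
  bottom flange (beyond web): d = -9.5 cm → contributes +424.567 cm⁴
Total I = 1382.47 cm⁴.

I_x ≈ 1382 cm⁴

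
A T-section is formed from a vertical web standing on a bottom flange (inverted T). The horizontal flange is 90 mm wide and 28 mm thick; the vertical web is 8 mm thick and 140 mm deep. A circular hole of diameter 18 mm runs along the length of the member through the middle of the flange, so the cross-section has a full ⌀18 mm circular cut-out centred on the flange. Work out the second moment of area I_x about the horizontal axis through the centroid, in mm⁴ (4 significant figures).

Decompose the section into non-overlapping parts with the origin at the bottom-left of its bounding rectangle.
Flange: 90 × 28, A = 2 520 mm², y = 14 mm, Ī = 164 640 mm⁴.
Web: 8 × 140, A = 1 120 mm², y = 98 mm, Ī = 1 829 333 mm⁴.
Hole (subtracted): ⌀18, A = 254.469 mm², y = 14 mm, Ī = 5 153 mm⁴.
Centroid: ȳ = ΣA·y / ΣA = 41.7888 mm.
Transfer each piece to the horizontal axis through the centroid using Ī + A·d² with d = y − 41.7888:
  flange: d = -27.7888 mm → contributes +2 110 634 mm⁴
  web: d = 56.2112 mm → contributes +5 368 190 mm⁴
  hole: d = -27.7888 mm → contributes −201 659 mm⁴
Total I = 7 277 166 mm⁴.

I_x ≈ 7.277 × 10⁶ mm⁴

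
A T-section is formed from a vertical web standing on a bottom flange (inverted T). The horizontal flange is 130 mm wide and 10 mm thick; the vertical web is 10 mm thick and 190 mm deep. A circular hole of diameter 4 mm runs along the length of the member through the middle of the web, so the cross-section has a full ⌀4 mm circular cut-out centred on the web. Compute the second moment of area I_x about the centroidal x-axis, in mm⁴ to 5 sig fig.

Split into non-overlapping primitives; take the origin at the lower-left of the bounding box.
Flange: 130 × 10, A = 1 300 mm², y = 5 mm, Ī = 10833.33 mm⁴.
Web: 10 × 190, A = 1 900 mm², y = 105 mm, Ī = 5 715 833 mm⁴.
Hole (subtracted): ⌀4, A = 12.56637 mm², y = 105 mm, Ī = 12.56637 mm⁴.
Centroid: ȳ = ΣA·y / ΣA = 64.21484 mm.
Transfer each piece to the centroidal x-axis using Ī + A·d² with d = y − 64.21484:
  flange: d = -59.21484 mm → contributes +4 569 149 mm⁴
  web: d = 40.78516 mm → contributes +8 876 349 mm⁴
  hole: d = 40.78516 mm → contributes −20915.84 mm⁴
Total I = 13 424 583 mm⁴.

I_x ≈ 1.3425 × 10⁷ mm⁴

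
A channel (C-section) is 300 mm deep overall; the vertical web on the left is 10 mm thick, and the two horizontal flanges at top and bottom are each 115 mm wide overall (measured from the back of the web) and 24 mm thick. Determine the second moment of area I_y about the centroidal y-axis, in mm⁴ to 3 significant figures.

I_y ≈ 1.09 × 10⁷ mm⁴

Split into non-overlapping primitives; take the origin at the lower-left of the bounding box.
Web: 10 × 300, A = 3 000 mm², x = 5 mm, Ī = 25 000 mm⁴.
Top flange (beyond web): 105 × 24, A = 2 520 mm², x = 62.5 mm, Ī = 2 315 250 mm⁴.
Bottom flange (beyond web): 105 × 24, A = 2 520 mm², x = 62.5 mm, Ī = 2 315 250 mm⁴.
Centroid: x̄ = ΣA·x / ΣA = 41.045 mm.
Transfer each piece to the centroidal y-axis using Ī + A·d² with d = x − 41.045:
  web: d = -36.045 mm → contributes +3 922 678 mm⁴
  top flange (beyond web): d = 21.455 mm → contributes +3 475 273 mm⁴
  bottom flange (beyond web): d = 21.455 mm → contributes +3 475 273 mm⁴
Total I = 10 873 224 mm⁴.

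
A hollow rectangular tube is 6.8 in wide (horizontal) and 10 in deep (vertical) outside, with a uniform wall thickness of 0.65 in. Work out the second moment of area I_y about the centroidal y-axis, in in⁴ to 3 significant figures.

Treat the section as a set of non-overlapping primitives; coordinates are from the bounding-box lower-left.
Outer rectangle: 6.8 × 10, A = 68 in², x = 3.4 in, Ī = 262.03 in⁴.
Inner void (subtracted): 5.5 × 8.7, A = 47.85 in², x = 3.4 in, Ī = 120.62 in⁴.
By symmetry the centroid is at mid-width, x̄ = 3.4 in.
All pieces are centred on the centroidal y-axis, so I = ΣĪ (holes subtracted) = 141.4 in⁴.

I_y ≈ 141 in⁴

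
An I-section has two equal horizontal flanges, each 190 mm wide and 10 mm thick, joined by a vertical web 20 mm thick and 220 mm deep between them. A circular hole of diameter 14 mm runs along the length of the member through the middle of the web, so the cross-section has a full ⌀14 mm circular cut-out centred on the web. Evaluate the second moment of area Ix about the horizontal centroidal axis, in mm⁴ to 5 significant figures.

Ix ≈ 6.8031 × 10⁷ mm⁴

Break the section into simple shapes (no overlaps), measuring from the bottom-left corner of the bounding box.
Bottom flange: 190 × 10, A = 1 900 mm², y = 5 mm, Ī = 15833.33 mm⁴.
Web: 20 × 220, A = 4 400 mm², y = 120 mm, Ī = 17 746 667 mm⁴.
Top flange: 190 × 10, A = 1 900 mm², y = 235 mm, Ī = 15833.33 mm⁴.
Hole (subtracted): ⌀14, A = 153.938 mm², y = 120 mm, Ī = 1885.741 mm⁴.
By symmetry the centroid is at mid-height, ȳ = 120 mm.
Transfer each piece to the horizontal centroidal axis using Ī + A·d² with d = y − 120:
  bottom flange: d = -115 mm → contributes +25 143 333 mm⁴
  web: d = 0 mm → contributes +17 746 667 mm⁴
  top flange: d = 115 mm → contributes +25 143 333 mm⁴
  hole: d = 0 mm → contributes −1885.741 mm⁴
Total I = 68 031 448 mm⁴.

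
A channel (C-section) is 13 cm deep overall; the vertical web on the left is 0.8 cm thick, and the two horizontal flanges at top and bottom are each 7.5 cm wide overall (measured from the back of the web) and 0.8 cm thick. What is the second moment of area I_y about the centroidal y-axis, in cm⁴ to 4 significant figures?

Split into non-overlapping primitives; take the origin at the lower-left of the bounding box.
Web: 0.8 × 13, A = 10.4 cm², x = 0.4 cm, Ī = 0.554667 cm⁴.
Top flange (beyond web): 6.7 × 0.8, A = 5.36 cm², x = 4.15 cm, Ī = 20.0509 cm⁴.
Bottom flange (beyond web): 6.7 × 0.8, A = 5.36 cm², x = 4.15 cm, Ī = 20.0509 cm⁴.
Centroid: x̄ = ΣA·x / ΣA = 2.30341 cm.
Transfer each piece to the centroidal y-axis using Ī + A·d² with d = x − 2.30341:
  web: d = -1.90341 cm → contributes +38.2335 cm⁴
  top flange (beyond web): d = 1.84659 cm → contributes +38.3279 cm⁴
  bottom flange (beyond web): d = 1.84659 cm → contributes +38.3279 cm⁴
Total I = 114.889 cm⁴.

I_y ≈ 114.9 cm⁴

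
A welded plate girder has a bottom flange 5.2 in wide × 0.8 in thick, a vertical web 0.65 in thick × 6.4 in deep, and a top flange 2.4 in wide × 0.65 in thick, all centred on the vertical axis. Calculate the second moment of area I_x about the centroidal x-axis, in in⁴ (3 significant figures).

I_x ≈ 78.7 in⁴

Decompose the section into non-overlapping parts with the origin at the bottom-left of its bounding rectangle.
Bottom plate: 5.2 × 0.8, A = 4.16 in², y = 0.4 in, Ī = 0.22187 in⁴.
Web plate: 0.65 × 6.4, A = 4.16 in², y = 4 in, Ī = 14.199 in⁴.
Top plate: 2.4 × 0.65, A = 1.56 in², y = 7.525 in, Ī = 0.054925 in⁴.
Centroid: ȳ = ΣA·y / ΣA = 3.0408 in.
Transfer each piece to the centroidal x-axis using Ī + A·d² with d = y − 3.0408:
  bottom plate: d = -2.6408 in → contributes +29.233 in⁴
  web plate: d = 0.95921 in → contributes +18.027 in⁴
  top plate: d = 4.4842 in → contributes +31.424 in⁴
Total I = 78.683 in⁴.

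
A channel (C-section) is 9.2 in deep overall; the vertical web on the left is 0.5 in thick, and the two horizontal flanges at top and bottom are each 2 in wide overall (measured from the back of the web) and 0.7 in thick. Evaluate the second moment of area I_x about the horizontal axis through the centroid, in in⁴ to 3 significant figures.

Treat the section as a set of non-overlapping primitives; coordinates are from the bounding-box lower-left.
Web: 0.5 × 9.2, A = 4.6 in², y = 4.6 in, Ī = 32.445 in⁴.
Top flange (beyond web): 1.5 × 0.7, A = 1.05 in², y = 8.85 in, Ī = 0.042875 in⁴.
Bottom flange (beyond web): 1.5 × 0.7, A = 1.05 in², y = 0.35 in, Ī = 0.042875 in⁴.
By symmetry the centroid is at mid-height, ȳ = 4.6 in.
Transfer each piece to the horizontal axis through the centroid using Ī + A·d² with d = y − 4.6:
  web: d = 0 in → contributes +32.445 in⁴
  top flange (beyond web): d = 4.25 in → contributes +19.009 in⁴
  bottom flange (beyond web): d = -4.25 in → contributes +19.009 in⁴
Total I = 70.462 in⁴.

I_x ≈ 70.5 in⁴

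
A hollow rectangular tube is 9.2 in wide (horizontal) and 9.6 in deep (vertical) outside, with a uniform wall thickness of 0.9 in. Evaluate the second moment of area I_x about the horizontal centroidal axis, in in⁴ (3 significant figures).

Treat the section as a set of non-overlapping primitives; coordinates are from the bounding-box lower-left.
Outer rectangle: 9.2 × 9.6, A = 88.32 in², y = 4.8 in, Ī = 678.3 in⁴.
Inner void (subtracted): 7.4 × 7.8, A = 57.72 in², y = 4.8 in, Ī = 292.64 in⁴.
By symmetry the centroid is at mid-height, ȳ = 4.8 in.
All pieces are centred on the horizontal centroidal axis, so I = ΣĪ (holes subtracted) = 385.66 in⁴.

I_x ≈ 386 in⁴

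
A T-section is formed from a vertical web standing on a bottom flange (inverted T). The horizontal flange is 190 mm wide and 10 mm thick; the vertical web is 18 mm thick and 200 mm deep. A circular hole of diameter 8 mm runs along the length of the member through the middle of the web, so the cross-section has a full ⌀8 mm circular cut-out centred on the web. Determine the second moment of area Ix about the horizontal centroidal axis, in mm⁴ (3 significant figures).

Decompose the section into non-overlapping parts with the origin at the bottom-left of its bounding rectangle.
Flange: 190 × 10, A = 1 900 mm², y = 5 mm, Ī = 15 833 mm⁴.
Web: 18 × 200, A = 3 600 mm², y = 110 mm, Ī = 12 000 000 mm⁴.
Hole (subtracted): ⌀8, A = 50.265 mm², y = 110 mm, Ī = 201.06 mm⁴.
Centroid: ȳ = ΣA·y / ΣA = 73.393 mm.
Transfer each piece to the horizontal centroidal axis using Ī + A·d² with d = y − 73.393:
  flange: d = -68.393 mm → contributes +8 903 203 mm⁴
  web: d = 36.607 mm → contributes +16 824 337 mm⁴
  hole: d = 36.607 mm → contributes −67 562 mm⁴
Total I = 25 659 978 mm⁴.

Ix ≈ 2.57 × 10⁷ mm⁴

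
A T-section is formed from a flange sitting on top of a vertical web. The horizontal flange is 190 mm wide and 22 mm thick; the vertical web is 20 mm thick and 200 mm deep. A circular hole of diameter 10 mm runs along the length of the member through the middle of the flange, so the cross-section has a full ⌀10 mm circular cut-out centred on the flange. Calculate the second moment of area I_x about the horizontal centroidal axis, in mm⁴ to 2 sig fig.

Split into non-overlapping primitives; take the origin at the lower-left of the bounding box.
Flange: 190 × 22, A = 4 180 mm², y = 211 mm, Ī = 168 593 mm⁴.
Web: 20 × 200, A = 4 000 mm², y = 100 mm, Ī = 13 333 333 mm⁴.
Hole (subtracted): ⌀10, A = 78.54 mm², y = 211 mm, Ī = 490.9 mm⁴.
Centroid: ȳ = ΣA·y / ΣA = 156.2 mm.
Transfer each piece to the horizontal centroidal axis using Ī + A·d² with d = y − 156.2:
  flange: d = 54.8 mm → contributes +12 723 562 mm⁴
  web: d = -56.2 mm → contributes +25 964 875 mm⁴
  hole: d = 54.8 mm → contributes −236 392 mm⁴
Total I = 38 452 045 mm⁴.

I_x ≈ 3.8 × 10⁷ mm⁴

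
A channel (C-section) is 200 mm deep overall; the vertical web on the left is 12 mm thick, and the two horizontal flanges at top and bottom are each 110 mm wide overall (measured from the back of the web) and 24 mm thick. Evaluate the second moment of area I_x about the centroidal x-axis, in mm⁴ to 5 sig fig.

Treat the section as a set of non-overlapping primitives; coordinates are from the bounding-box lower-left.
Web: 12 × 200, A = 2 400 mm², y = 100 mm, Ī = 8 000 000 mm⁴.
Top flange (beyond web): 98 × 24, A = 2 352 mm², y = 188 mm, Ī = 112 896 mm⁴.
Bottom flange (beyond web): 98 × 24, A = 2 352 mm², y = 12 mm, Ī = 112 896 mm⁴.
By symmetry the centroid is at mid-height, ȳ = 100 mm.
Transfer each piece to the centroidal x-axis using Ī + A·d² with d = y − 100:
  web: d = 0 mm → contributes +8 000 000 mm⁴
  top flange (beyond web): d = 88 mm → contributes +18 326 784 mm⁴
  bottom flange (beyond web): d = -88 mm → contributes +18 326 784 mm⁴
Total I = 44 653 568 mm⁴.

I_x ≈ 4.4654 × 10⁷ mm⁴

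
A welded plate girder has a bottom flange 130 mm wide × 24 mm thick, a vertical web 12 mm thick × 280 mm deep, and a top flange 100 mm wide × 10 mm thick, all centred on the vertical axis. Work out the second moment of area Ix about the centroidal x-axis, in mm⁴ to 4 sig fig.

Treat the section as a set of non-overlapping primitives; coordinates are from the bounding-box lower-left.
Bottom plate: 130 × 24, A = 3 120 mm², y = 12 mm, Ī = 149 760 mm⁴.
Web plate: 12 × 280, A = 3 360 mm², y = 164 mm, Ī = 21 952 000 mm⁴.
Top plate: 100 × 10, A = 1 000 mm², y = 309 mm, Ī = 8333.33 mm⁴.
Centroid: ȳ = ΣA·y / ΣA = 119.984 mm.
Transfer each piece to the centroidal x-axis using Ī + A·d² with d = y − 119.984:
  bottom plate: d = -107.984 mm → contributes +36 530 629 mm⁴
  web plate: d = 44.016 mm → contributes +28 461 704 mm⁴
  top plate: d = 189.016 mm → contributes +35 735 398 mm⁴
Total I = 100 727 731 mm⁴.

Ix ≈ 1.007 × 10⁸ mm⁴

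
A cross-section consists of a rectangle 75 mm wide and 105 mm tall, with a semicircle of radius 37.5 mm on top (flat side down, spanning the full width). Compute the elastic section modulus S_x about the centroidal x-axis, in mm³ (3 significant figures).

Decompose the section into non-overlapping parts with the origin at the bottom-left of its bounding rectangle.
Rectangular body: 75 × 105, A = 7 875 mm², y = 52.5 mm, Ī = 7 235 156 mm⁴.
Semicircular cap: semicircle r = 37.5, A = 2208.9 mm², y = 120.92 mm, Ī = 217 049 mm⁴.
Centroid: ȳ = ΣA·y / ΣA = 67.487 mm.
Transfer each piece to the centroidal x-axis using Ī + A·d² with d = y − 67.487:
  rectangular body: d = -14.987 mm → contributes +9 003 898 mm⁴
  semicircular cap: d = 53.429 mm → contributes +6 522 739 mm⁴
Total I = 15 526 637 mm⁴.
Extreme fibre distance c = 75.013 mm; S = I/c = 206 985 mm³.

S_x ≈ 2.07 × 10⁵ mm³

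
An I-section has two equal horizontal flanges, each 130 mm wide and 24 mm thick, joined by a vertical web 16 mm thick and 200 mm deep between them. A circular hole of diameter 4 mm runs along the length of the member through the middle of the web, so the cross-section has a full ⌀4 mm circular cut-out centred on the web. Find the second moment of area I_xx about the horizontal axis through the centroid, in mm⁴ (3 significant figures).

Split into non-overlapping primitives; take the origin at the lower-left of the bounding box.
Bottom flange: 130 × 24, A = 3 120 mm², y = 12 mm, Ī = 149 760 mm⁴.
Web: 16 × 200, A = 3 200 mm², y = 124 mm, Ī = 10 666 667 mm⁴.
Top flange: 130 × 24, A = 3 120 mm², y = 236 mm, Ī = 149 760 mm⁴.
Hole (subtracted): ⌀4, A = 12.566 mm², y = 124 mm, Ī = 12.566 mm⁴.
By symmetry the centroid is at mid-height, ȳ = 124 mm.
Transfer each piece to the horizontal axis through the centroid using Ī + A·d² with d = y − 124:
  bottom flange: d = -112 mm → contributes +39 287 040 mm⁴
  web: d = 0 mm → contributes +10 666 667 mm⁴
  top flange: d = 112 mm → contributes +39 287 040 mm⁴
  hole: d = 0 mm → contributes −12.566 mm⁴
Total I = 89 240 734 mm⁴.

I_xx ≈ 8.92 × 10⁷ mm⁴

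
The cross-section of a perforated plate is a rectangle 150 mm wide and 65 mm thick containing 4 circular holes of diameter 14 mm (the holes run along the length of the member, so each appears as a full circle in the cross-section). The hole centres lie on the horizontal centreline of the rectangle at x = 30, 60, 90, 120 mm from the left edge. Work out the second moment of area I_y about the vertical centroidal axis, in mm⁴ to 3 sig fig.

I_y ≈ 1.76 × 10⁷ mm⁴

Split into non-overlapping primitives; take the origin at the lower-left of the bounding box.
Plate: 150 × 65, A = 9 750 mm², x = 75 mm, Ī = 18 281 250 mm⁴.
Hole 1 (subtracted): ⌀14, A = 153.94 mm², x = 30 mm, Ī = 1885.7 mm⁴.
Hole 2 (subtracted): ⌀14, A = 153.94 mm², x = 60 mm, Ī = 1885.7 mm⁴.
Hole 3 (subtracted): ⌀14, A = 153.94 mm², x = 90 mm, Ī = 1885.7 mm⁴.
Hole 4 (subtracted): ⌀14, A = 153.94 mm², x = 120 mm, Ī = 1885.7 mm⁴.
By symmetry the centroid is at mid-width, x̄ = 75 mm.
Transfer each piece to the vertical centroidal axis using Ī + A·d² with d = x − 75:
  plate: d = 0 mm → contributes +18 281 250 mm⁴
  hole 1: d = -45 mm → contributes −313 610 mm⁴
  hole 2: d = -15 mm → contributes −36 522 mm⁴
  hole 3: d = 15 mm → contributes −36 522 mm⁴
  hole 4: d = 45 mm → contributes −313 610 mm⁴
Total I = 17 580 986 mm⁴.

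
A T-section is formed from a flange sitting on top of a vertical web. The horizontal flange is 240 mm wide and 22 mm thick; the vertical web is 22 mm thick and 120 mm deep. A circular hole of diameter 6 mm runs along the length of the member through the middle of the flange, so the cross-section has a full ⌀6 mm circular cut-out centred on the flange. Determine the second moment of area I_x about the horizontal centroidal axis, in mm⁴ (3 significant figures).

Break the section into simple shapes (no overlaps), measuring from the bottom-left corner of the bounding box.
Flange: 240 × 22, A = 5 280 mm², y = 131 mm, Ī = 212 960 mm⁴.
Web: 22 × 120, A = 2 640 mm², y = 60 mm, Ī = 3 168 000 mm⁴.
Hole (subtracted): ⌀6, A = 28.274 mm², y = 131 mm, Ī = 63.617 mm⁴.
Centroid: ȳ = ΣA·y / ΣA = 107.25 mm.
Transfer each piece to the horizontal centroidal axis using Ī + A·d² with d = y − 107.25:
  flange: d = 23.751 mm → contributes +3 191 576 mm⁴
  web: d = -47.249 mm → contributes +9 061 601 mm⁴
  hole: d = 23.751 mm → contributes −16 014 mm⁴
Total I = 12 237 163 mm⁴.

I_x ≈ 1.22 × 10⁷ mm⁴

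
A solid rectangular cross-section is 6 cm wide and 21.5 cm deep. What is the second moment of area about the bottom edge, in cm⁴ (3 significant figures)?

I_base ≈ 1.99 × 10⁴ cm⁴

The section: 6 × 21.5, A = 129 cm², y = 10.75 cm, Ī = 4969.2 cm⁴.
Transfer it to the base of the section using Ī + A·d² with d = y − 0:
  the section: d = 10.75 cm → contributes +19 877 cm⁴
Total I = 19 877 cm⁴.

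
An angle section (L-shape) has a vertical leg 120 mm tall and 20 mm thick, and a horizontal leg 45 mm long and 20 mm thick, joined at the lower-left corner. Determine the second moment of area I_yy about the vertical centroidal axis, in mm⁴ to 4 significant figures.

Break the section into simple shapes (no overlaps), measuring from the bottom-left corner of the bounding box.
Vertical leg: 20 × 120, A = 2 400 mm², x = 10 mm, Ī = 80 000 mm⁴.
Horizontal leg (remainder): 25 × 20, A = 500 mm², x = 32.5 mm, Ī = 26041.7 mm⁴.
Centroid: x̄ = ΣA·x / ΣA = 13.8793 mm.
Transfer each piece to the vertical centroidal axis using Ī + A·d² with d = x − 13.8793:
  vertical leg: d = -3.87931 mm → contributes +116 118 mm⁴
  horizontal leg (remainder): d = 18.6207 mm → contributes +199 407 mm⁴
Total I = 315 524 mm⁴.

I_yy ≈ 3.155 × 10⁵ mm⁴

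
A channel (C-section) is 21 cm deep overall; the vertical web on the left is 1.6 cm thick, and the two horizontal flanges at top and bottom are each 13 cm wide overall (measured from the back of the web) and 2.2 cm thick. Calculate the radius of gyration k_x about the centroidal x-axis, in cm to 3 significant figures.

k_x ≈ 8.24 cm

Break the section into simple shapes (no overlaps), measuring from the bottom-left corner of the bounding box.
Web: 1.6 × 21, A = 33.6 cm², y = 10.5 cm, Ī = 1234.8 cm⁴.
Top flange (beyond web): 11.4 × 2.2, A = 25.08 cm², y = 19.9 cm, Ī = 10.116 cm⁴.
Bottom flange (beyond web): 11.4 × 2.2, A = 25.08 cm², y = 1.1 cm, Ī = 10.116 cm⁴.
By symmetry the centroid is at mid-height, ȳ = 10.5 cm.
Transfer each piece to the centroidal x-axis using Ī + A·d² with d = y − 10.5:
  web: d = 0 cm → contributes +1234.8 cm⁴
  top flange (beyond web): d = 9.4 cm → contributes +2226.2 cm⁴
  bottom flange (beyond web): d = -9.4 cm → contributes +2226.2 cm⁴
Total I = 5687.2 cm⁴.
Radius of gyration: k = √(I/A) = √(5687.2 / 83.76) = 8.24 cm.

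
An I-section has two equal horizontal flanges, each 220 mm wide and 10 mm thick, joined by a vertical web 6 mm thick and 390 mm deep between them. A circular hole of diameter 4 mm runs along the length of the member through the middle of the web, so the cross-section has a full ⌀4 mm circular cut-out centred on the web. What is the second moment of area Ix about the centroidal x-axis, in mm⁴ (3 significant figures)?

Ix ≈ 2.06 × 10⁸ mm⁴

Treat the section as a set of non-overlapping primitives; coordinates are from the bounding-box lower-left.
Bottom flange: 220 × 10, A = 2 200 mm², y = 5 mm, Ī = 18 333 mm⁴.
Web: 6 × 390, A = 2 340 mm², y = 205 mm, Ī = 29 659 500 mm⁴.
Top flange: 220 × 10, A = 2 200 mm², y = 405 mm, Ī = 18 333 mm⁴.
Hole (subtracted): ⌀4, A = 12.566 mm², y = 205 mm, Ī = 12.566 mm⁴.
By symmetry the centroid is at mid-height, ȳ = 205 mm.
Transfer each piece to the centroidal x-axis using Ī + A·d² with d = y − 205:
  bottom flange: d = -200 mm → contributes +88 018 333 mm⁴
  web: d = 0 mm → contributes +29 659 500 mm⁴
  top flange: d = 200 mm → contributes +88 018 333 mm⁴
  hole: d = 0 mm → contributes −12.566 mm⁴
Total I = 205 696 154 mm⁴.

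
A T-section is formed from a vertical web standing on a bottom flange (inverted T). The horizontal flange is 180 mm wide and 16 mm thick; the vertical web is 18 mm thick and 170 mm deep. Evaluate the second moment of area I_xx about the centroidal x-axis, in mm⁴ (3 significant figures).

Decompose the section into non-overlapping parts with the origin at the bottom-left of its bounding rectangle.
Flange: 180 × 16, A = 2 880 mm², y = 8 mm, Ī = 61 440 mm⁴.
Web: 18 × 170, A = 3 060 mm², y = 101 mm, Ī = 7 369 500 mm⁴.
Centroid: ȳ = ΣA·y / ΣA = 55.909 mm.
Transfer each piece to the centroidal x-axis using Ī + A·d² with d = y − 55.909:
  flange: d = -47.909 mm → contributes +6 671 849 mm⁴
  web: d = 45.091 mm → contributes +13 591 062 mm⁴
Total I = 20 262 911 mm⁴.

I_xx ≈ 2.03 × 10⁷ mm⁴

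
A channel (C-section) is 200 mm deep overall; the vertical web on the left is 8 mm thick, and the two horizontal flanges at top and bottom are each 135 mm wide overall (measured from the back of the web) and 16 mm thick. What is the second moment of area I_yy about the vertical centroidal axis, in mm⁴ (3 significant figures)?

Break the section into simple shapes (no overlaps), measuring from the bottom-left corner of the bounding box.
Web: 8 × 200, A = 1 600 mm², x = 4 mm, Ī = 8533.3 mm⁴.
Top flange (beyond web): 127 × 16, A = 2 032 mm², x = 71.5 mm, Ī = 2 731 177 mm⁴.
Bottom flange (beyond web): 127 × 16, A = 2 032 mm², x = 71.5 mm, Ī = 2 731 177 mm⁴.
Centroid: x̄ = ΣA·x / ΣA = 52.432 mm.
Transfer each piece to the vertical centroidal axis using Ī + A·d² with d = x − 52.432:
  web: d = -48.432 mm → contributes +3 761 619 mm⁴
  top flange (beyond web): d = 19.068 mm → contributes +3 469 974 mm⁴
  bottom flange (beyond web): d = 19.068 mm → contributes +3 469 974 mm⁴
Total I = 10 701 566 mm⁴.

I_yy ≈ 1.07 × 10⁷ mm⁴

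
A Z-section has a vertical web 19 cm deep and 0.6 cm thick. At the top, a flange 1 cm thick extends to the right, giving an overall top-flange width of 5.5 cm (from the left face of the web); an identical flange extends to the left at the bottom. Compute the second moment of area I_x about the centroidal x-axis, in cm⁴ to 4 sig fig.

I_x ≈ 1138 cm⁴

Split into non-overlapping primitives; take the origin at the lower-left of the bounding box.
Web: 0.6 × 19, A = 11.4 cm², y = 9.5 cm, Ī = 342.95 cm⁴.
Top flange (beyond web): 4.9 × 1, A = 4.9 cm², y = 18.5 cm, Ī = 0.408333 cm⁴.
Bottom flange (beyond web): 4.9 × 1, A = 4.9 cm², y = 0.5 cm, Ī = 0.408333 cm⁴.
Centroid: ȳ = ΣA·y / ΣA = 9.5 cm.
Transfer each piece to the centroidal x-axis using Ī + A·d² with d = y − 9.5:
  web: d = 0 cm → contributes +342.95 cm⁴
  top flange (beyond web): d = 9 cm → contributes +397.308 cm⁴
  bottom flange (beyond web): d = -9 cm → contributes +397.308 cm⁴
Total I = 1137.57 cm⁴.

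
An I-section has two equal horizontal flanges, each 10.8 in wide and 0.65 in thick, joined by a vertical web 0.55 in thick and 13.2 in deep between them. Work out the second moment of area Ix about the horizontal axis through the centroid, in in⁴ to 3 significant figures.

Split into non-overlapping primitives; take the origin at the lower-left of the bounding box.
Bottom flange: 10.8 × 0.65, A = 7.02 in², y = 0.325 in, Ī = 0.24716 in⁴.
Web: 0.55 × 13.2, A = 7.26 in², y = 7.25 in, Ī = 105.42 in⁴.
Top flange: 10.8 × 0.65, A = 7.02 in², y = 14.175 in, Ī = 0.24716 in⁴.
By symmetry the centroid is at mid-height, ȳ = 7.25 in.
Transfer each piece to the horizontal axis through the centroid using Ī + A·d² with d = y − 7.25:
  bottom flange: d = -6.925 in → contributes +336.9 in⁴
  web: d = 0 in → contributes +105.42 in⁴
  top flange: d = 6.925 in → contributes +336.9 in⁴
Total I = 779.21 in⁴.

Ix ≈ 779 in⁴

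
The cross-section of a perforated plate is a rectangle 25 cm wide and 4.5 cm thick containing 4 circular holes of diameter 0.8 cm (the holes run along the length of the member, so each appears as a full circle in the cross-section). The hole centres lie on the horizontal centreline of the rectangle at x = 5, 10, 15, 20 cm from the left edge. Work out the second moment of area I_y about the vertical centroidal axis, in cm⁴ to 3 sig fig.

I_y ≈ 5800 cm⁴

Treat the section as a set of non-overlapping primitives; coordinates are from the bounding-box lower-left.
Plate: 25 × 4.5, A = 112.5 cm², x = 12.5 cm, Ī = 5859.4 cm⁴.
Hole 1 (subtracted): ⌀0.8, A = 0.50265 cm², x = 5 cm, Ī = 0.020106 cm⁴.
Hole 2 (subtracted): ⌀0.8, A = 0.50265 cm², x = 10 cm, Ī = 0.020106 cm⁴.
Hole 3 (subtracted): ⌀0.8, A = 0.50265 cm², x = 15 cm, Ī = 0.020106 cm⁴.
Hole 4 (subtracted): ⌀0.8, A = 0.50265 cm², x = 20 cm, Ī = 0.020106 cm⁴.
By symmetry the centroid is at mid-width, x̄ = 12.5 cm.
Transfer each piece to the vertical centroidal axis using Ī + A·d² with d = x − 12.5:
  plate: d = 0 cm → contributes +5859.4 cm⁴
  hole 1: d = -7.5 cm → contributes −28.294 cm⁴
  hole 2: d = -2.5 cm → contributes −3.1617 cm⁴
  hole 3: d = 2.5 cm → contributes −3.1617 cm⁴
  hole 4: d = 7.5 cm → contributes −28.294 cm⁴
Total I = 5796.5 cm⁴.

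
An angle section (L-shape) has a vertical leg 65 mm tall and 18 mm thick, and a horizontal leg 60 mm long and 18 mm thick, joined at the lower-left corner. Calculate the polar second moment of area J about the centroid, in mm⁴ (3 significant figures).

J ≈ 1.24 × 10⁶ mm⁴

Split into non-overlapping primitives; take the origin at the lower-left of the bounding box.
Vertical leg: 18 × 65, A = 1 170 mm², y = 32.5 mm, Ī = 411 938 mm⁴.
Horizontal leg (remainder): 42 × 18, A = 756 mm², y = 9 mm, Ī = 20 412 mm⁴.
Centroid: ȳ = ΣA·y / ΣA = 23.276 mm.
Transfer each piece to the centroidal x-axis using Ī + A·d² with d = y − 23.276:
  vertical leg: d = 9.2243 mm → contributes +511 490 mm⁴
  horizontal leg (remainder): d = -14.276 mm → contributes +174 482 mm⁴
Total I = 685 972 mm⁴.
For the y-axis: x̄ = 20.776 mm.
Repeating about the centroidal y-axis gives I_y = 556 049 mm⁴.
Polar second moment: J = I_x + I_y = 1 242 021 mm⁴.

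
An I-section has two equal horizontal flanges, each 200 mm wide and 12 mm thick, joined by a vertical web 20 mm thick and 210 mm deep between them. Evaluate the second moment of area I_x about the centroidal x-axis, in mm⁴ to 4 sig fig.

I_x ≈ 7.463 × 10⁷ mm⁴

Treat the section as a set of non-overlapping primitives; coordinates are from the bounding-box lower-left.
Bottom flange: 200 × 12, A = 2 400 mm², y = 6 mm, Ī = 28 800 mm⁴.
Web: 20 × 210, A = 4 200 mm², y = 117 mm, Ī = 15 435 000 mm⁴.
Top flange: 200 × 12, A = 2 400 mm², y = 228 mm, Ī = 28 800 mm⁴.
By symmetry the centroid is at mid-height, ȳ = 117 mm.
Transfer each piece to the centroidal x-axis using Ī + A·d² with d = y − 117:
  bottom flange: d = -111 mm → contributes +29 599 200 mm⁴
  web: d = 0 mm → contributes +15 435 000 mm⁴
  top flange: d = 111 mm → contributes +29 599 200 mm⁴
Total I = 74 633 400 mm⁴.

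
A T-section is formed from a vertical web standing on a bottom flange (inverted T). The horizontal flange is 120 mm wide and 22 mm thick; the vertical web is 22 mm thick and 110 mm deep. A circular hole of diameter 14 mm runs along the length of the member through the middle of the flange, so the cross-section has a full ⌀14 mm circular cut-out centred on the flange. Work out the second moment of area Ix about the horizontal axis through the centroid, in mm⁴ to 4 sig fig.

Ix ≈ 7.886 × 10⁶ mm⁴

Treat the section as a set of non-overlapping primitives; coordinates are from the bounding-box lower-left.
Flange: 120 × 22, A = 2 640 mm², y = 11 mm, Ī = 106 480 mm⁴.
Web: 22 × 110, A = 2 420 mm², y = 77 mm, Ī = 2 440 167 mm⁴.
Hole (subtracted): ⌀14, A = 153.938 mm², y = 11 mm, Ī = 1885.74 mm⁴.
Centroid: ȳ = ΣA·y / ΣA = 43.5556 mm.
Transfer each piece to the horizontal axis through the centroid using Ī + A·d² with d = y − 43.5556:
  flange: d = -32.5556 mm → contributes +2 904 536 mm⁴
  web: d = 33.4444 mm → contributes +5 146 997 mm⁴
  hole: d = -32.5556 mm → contributes −165 040 mm⁴
Total I = 7 886 494 mm⁴.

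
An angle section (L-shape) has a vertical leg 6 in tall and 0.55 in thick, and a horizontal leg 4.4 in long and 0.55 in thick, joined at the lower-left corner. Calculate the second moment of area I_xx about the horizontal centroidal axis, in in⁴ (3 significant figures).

Treat the section as a set of non-overlapping primitives; coordinates are from the bounding-box lower-left.
Vertical leg: 0.55 × 6, A = 3.3 in², y = 3 in, Ī = 9.9 in⁴.
Horizontal leg (remainder): 3.85 × 0.55, A = 2.1175 in², y = 0.275 in, Ī = 0.053379 in⁴.
Centroid: ȳ = ΣA·y / ΣA = 1.9349 in.
Transfer each piece to the horizontal centroidal axis using Ī + A·d² with d = y − 1.9349:
  vertical leg: d = 1.0651 in → contributes +13.644 in⁴
  horizontal leg (remainder): d = -1.6599 in → contributes +5.8876 in⁴
Total I = 19.531 in⁴.

I_xx ≈ 19.5 in⁴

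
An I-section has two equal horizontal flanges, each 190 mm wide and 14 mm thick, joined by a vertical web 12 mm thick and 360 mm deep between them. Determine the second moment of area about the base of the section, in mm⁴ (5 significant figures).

I_base ≈ 5.9559 × 10⁸ mm⁴

Break the section into simple shapes (no overlaps), measuring from the bottom-left corner of the bounding box.
Bottom flange: 190 × 14, A = 2 660 mm², y = 7 mm, Ī = 43446.67 mm⁴.
Web: 12 × 360, A = 4 320 mm², y = 194 mm, Ī = 46 656 000 mm⁴.
Top flange: 190 × 14, A = 2 660 mm², y = 381 mm, Ī = 43446.67 mm⁴.
Transfer each piece to the bottom edge using Ī + A·d² with d = y − 0:
  bottom flange: d = 7 mm → contributes +173786.7 mm⁴
  web: d = 194 mm → contributes +209 243 520 mm⁴
  top flange: d = 381 mm → contributes +386 171 707 mm⁴
Total I = 595 589 013 mm⁴.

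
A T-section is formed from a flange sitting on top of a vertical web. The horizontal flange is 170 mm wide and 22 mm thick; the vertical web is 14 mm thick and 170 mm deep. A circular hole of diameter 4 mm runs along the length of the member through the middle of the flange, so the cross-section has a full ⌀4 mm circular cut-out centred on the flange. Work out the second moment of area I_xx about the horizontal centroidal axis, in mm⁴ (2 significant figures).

Decompose the section into non-overlapping parts with the origin at the bottom-left of its bounding rectangle.
Flange: 170 × 22, A = 3 740 mm², y = 181 mm, Ī = 150 847 mm⁴.
Web: 14 × 170, A = 2 380 mm², y = 85 mm, Ī = 5 731 833 mm⁴.
Hole (subtracted): ⌀4, A = 12.57 mm², y = 181 mm, Ī = 12.57 mm⁴.
Centroid: ȳ = ΣA·y / ΣA = 143.6 mm.
Transfer each piece to the horizontal centroidal axis using Ī + A·d² with d = y − 143.6:
  flange: d = 37.41 mm → contributes +5 385 049 mm⁴
  web: d = -58.59 mm → contributes +13 901 828 mm⁴
  hole: d = 37.41 mm → contributes −17 599 mm⁴
Total I = 19 269 277 mm⁴.

I_xx ≈ 1.9 × 10⁷ mm⁴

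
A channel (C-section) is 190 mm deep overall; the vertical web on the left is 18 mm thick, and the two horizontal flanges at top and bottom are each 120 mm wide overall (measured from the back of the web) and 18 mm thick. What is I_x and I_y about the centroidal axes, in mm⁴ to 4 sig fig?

Decompose the section into non-overlapping parts with the origin at the bottom-left of its bounding rectangle.
Web: 18 × 190, A = 3 420 mm², y = 95 mm, Ī = 10 288 500 mm⁴.
Top flange (beyond web): 102 × 18, A = 1 836 mm², y = 181 mm, Ī = 49 572 mm⁴.
Bottom flange (beyond web): 102 × 18, A = 1 836 mm², y = 9 mm, Ī = 49 572 mm⁴.
By symmetry the centroid is at mid-height, ȳ = 95 mm.
Transfer each piece to the centroidal x-axis using Ī + A·d² with d = y − 95:
  web: d = 0 mm → contributes +10 288 500 mm⁴
  top flange (beyond web): d = 86 mm → contributes +13 628 628 mm⁴
  bottom flange (beyond web): d = -86 mm → contributes +13 628 628 mm⁴
Total I = 37 545 756 mm⁴.
For the y-axis: x̄ = 40.066 mm.
Repeating about the centroidal y-axis gives I_y = 9 650 705 mm⁴.

I_x ≈ 3.755 × 10⁷ mm⁴, I_y ≈ 9.651 × 10⁶ mm⁴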